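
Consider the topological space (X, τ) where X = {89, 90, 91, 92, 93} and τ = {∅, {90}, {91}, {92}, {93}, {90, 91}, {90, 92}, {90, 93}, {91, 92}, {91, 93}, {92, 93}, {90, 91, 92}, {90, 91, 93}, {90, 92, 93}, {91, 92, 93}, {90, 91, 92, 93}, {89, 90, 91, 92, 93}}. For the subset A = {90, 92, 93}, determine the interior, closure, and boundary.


int(A) = {90, 92, 93}, cl(A) = {89, 90, 92, 93}, ∂A = {89}.

Closed sets in (X, τ) are complements of opens:
  closed(X, τ) = {∅, {89}, {89, 90}, {89, 91}, {89, 92}, {89, 93}, {89, 90, 91}, {89, 90, 92}, {89, 90, 93}, {89, 91, 92}, {89, 91, 93}, {89, 92, 93}, {89, 90, 91, 92}, {89, 90, 91, 93}, {89, 90, 92, 93}, {89, 91, 92, 93}, {89, 90, 91, 92, 93}}.
int(A) = ⋃ {U ∈ τ : U ⊆ A}. Opens contained in A: ∅, {90}, {92}, {93}, {90, 92}, {90, 93}, {92, 93}, {90, 92, 93}.
Taking the union of these: int(A) = {90, 92, 93}.
cl(A) = ⋂ {C closed : A ⊆ C}. Closed sets containing A: {89, 90, 92, 93}, {89, 90, 91, 92, 93}.
Intersecting these: cl(A) = {89, 90, 92, 93}.
∂A = cl(A) ∖ int(A) = {89, 90, 92, 93} ∖ {90, 92, 93} = {89}.


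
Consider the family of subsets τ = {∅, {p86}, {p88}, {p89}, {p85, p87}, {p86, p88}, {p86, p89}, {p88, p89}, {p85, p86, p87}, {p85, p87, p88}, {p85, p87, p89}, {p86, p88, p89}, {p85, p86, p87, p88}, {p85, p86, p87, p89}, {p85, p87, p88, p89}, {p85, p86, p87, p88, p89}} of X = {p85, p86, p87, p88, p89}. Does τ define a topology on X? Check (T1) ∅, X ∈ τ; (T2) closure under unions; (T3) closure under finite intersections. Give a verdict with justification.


τ IS a topology on X.

Axiom (T1): ∅ ∈ τ? Yes; X ∈ τ? Yes.
Axiom (T2/T3): check pairwise unions and intersections of members of τ.
All pairwise intersections and unions checked — each lies in τ. Therefore τ satisfies (T1), (T2), (T3): it IS a topology on X.


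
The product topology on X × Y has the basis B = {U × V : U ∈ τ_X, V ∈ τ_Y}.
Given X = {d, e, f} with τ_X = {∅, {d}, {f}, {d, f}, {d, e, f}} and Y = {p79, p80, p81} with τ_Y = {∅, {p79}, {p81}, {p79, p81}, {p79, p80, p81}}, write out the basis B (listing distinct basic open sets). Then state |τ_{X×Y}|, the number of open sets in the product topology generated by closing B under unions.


Basis B = {∅ × ∅, {d} × {p79}, {d} × {p81}, {f} × {p79}, {f} × {p81}, {d} × {p79, p81}, {d, f} × {p79}, {d, f} × {p81}, {f} × {p79, p81}, {d} × {p79, p80, p81}, {d, e, f} × {p79}, {d, e, f} × {p81}, {f} × {p79, p80, p81}, {d, f} × {p79, p81}, {d, f} × {p79, p80, p81}, {d, e, f} × {p79, p81}, {d, e, f} × {p79, p80, p81}}; |τ_{X×Y}| = 48.

Enumerate products U × V with U ∈ τ_X, V ∈ τ_Y (deduplicated):
  ∅ × ∅ = {} (∅)
  {d} × {p79} = {(d,p79)}
  {d} × {p81} = {(d,p81)}
  {f} × {p79} = {(f,p79)}
  {f} × {p81} = {(f,p81)}
  {d} × {p79, p81} = {(d,p79), (d,p81)}
  {d, f} × {p79} = {(d,p79), (f,p79)}
  {d, f} × {p81} = {(d,p81), (f,p81)}
  {f} × {p79, p81} = {(f,p79), (f,p81)}
  {d} × {p79, p80, p81} = {(d,p79), (d,p80), (d,p81)}
  {d, e, f} × {p79} = {(d,p79), (e,p79), (f,p79)}
  {d, e, f} × {p81} = {(d,p81), (e,p81), (f,p81)}
  {f} × {p79, p80, p81} = {(f,p79), (f,p80), (f,p81)}
  {d, f} × {p79, p81} = {(d,p79), (d,p81), (f,p79), (f,p81)}
  {d, f} × {p79, p80, p81} = {(d,p79), (d,p80), (d,p81), (f,p79), (f,p80), (f,p81)}
  {d, e, f} × {p79, p81} = {(d,p79), (d,p81), (e,p79), (e,p81), (f,p79), (f,p81)}
  {d, e, f} × {p79, p80, p81} = {(d,p79), (d,p80), (d,p81), (e,p79), (e,p80), (e,p81), (f,p79), (f,p80), (f,p81)}
These 17 distinct sets form the basis B.
Close under arbitrary unions to get τ_{X×Y}; counting gives |τ_{X×Y}| = 48.


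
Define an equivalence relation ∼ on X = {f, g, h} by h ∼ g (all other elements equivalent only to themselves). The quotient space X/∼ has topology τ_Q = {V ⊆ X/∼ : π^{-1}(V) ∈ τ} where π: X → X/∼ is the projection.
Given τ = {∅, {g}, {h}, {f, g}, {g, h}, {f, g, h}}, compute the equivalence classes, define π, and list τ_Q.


X/∼ = {[f], [g=h]}; |τ_Q| = 3.

Equivalence classes: [f], [g=h].
Quotient map π: X → X/∼ sends f ↦ [f], g ↦ [g=h], h ↦ [g=h].
For each subset V ⊆ X/∼, compute π^{-1}(V) ⊆ X and check whether π^{-1}(V) ∈ τ. V is open in τ_Q iff π^{-1}(V) ∈ τ.
  V = {}: π^{-1}(V) = ∅ ∈ τ ✓.
  V = {[f]}: π^{-1}(V) = {f} ∉ τ ✗.
  V = {[g=h]}: π^{-1}(V) = {g, h} ∈ τ ✓.
  V = {[f], [g=h]}: π^{-1}(V) = {f, g, h} ∈ τ ✓.
Open sets in the quotient: τ_Q = {{}, {[g=h]}, {[f], [g=h]}} (3 elements).


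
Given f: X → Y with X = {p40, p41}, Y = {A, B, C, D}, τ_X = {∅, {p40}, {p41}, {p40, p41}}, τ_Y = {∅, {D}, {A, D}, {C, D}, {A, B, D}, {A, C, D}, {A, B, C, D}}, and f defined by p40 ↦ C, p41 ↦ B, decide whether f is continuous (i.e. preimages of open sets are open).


f IS continuous.

Compute f^{-1}(U) for each U ∈ τ_Y:
  U = ∅: f^{-1}(U) = ∅ ∈ τ_X ✓.
  U = {D}: f^{-1}(U) = ∅ ∈ τ_X ✓.
  U = {A, D}: f^{-1}(U) = ∅ ∈ τ_X ✓.
  U = {C, D}: f^{-1}(U) = {p40} ∈ τ_X ✓.
  U = {A, B, D}: f^{-1}(U) = {p41} ∈ τ_X ✓.
  U = {A, C, D}: f^{-1}(U) = {p40} ∈ τ_X ✓.
  U = {A, B, C, D}: f^{-1}(U) = {p40, p41} ∈ τ_X ✓.
Every preimage lies in τ_X, so f IS continuous.


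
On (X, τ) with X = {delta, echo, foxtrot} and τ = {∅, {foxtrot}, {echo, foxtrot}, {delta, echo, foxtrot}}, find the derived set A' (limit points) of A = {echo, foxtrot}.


A' = {delta, echo}

For each x ∈ X, list the open sets U ∈ τ with x ∈ U, then check whether U ∩ (A ∖ {x}) ≠ ∅ for every such U.
  x = delta: opens ∋ x are {delta, echo, foxtrot}; each meets A ∖ {delta}, so x IS a limit point.
  x = echo: opens ∋ x are {echo, foxtrot}, {delta, echo, foxtrot}; each meets A ∖ {echo}, so x IS a limit point.
  x = foxtrot: open {foxtrot} ∋ x has {foxtrot} ∩ (A ∖ {foxtrot}) = ∅, so x is NOT a limit point.
Collecting: A' = {delta, echo}.


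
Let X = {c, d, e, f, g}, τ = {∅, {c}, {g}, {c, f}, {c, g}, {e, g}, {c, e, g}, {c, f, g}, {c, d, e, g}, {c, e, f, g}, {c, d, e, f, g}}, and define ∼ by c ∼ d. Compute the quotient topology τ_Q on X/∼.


X/∼ = {[c=d], [e], [f], [g]}; |τ_Q| = 5.

Equivalence classes: [c=d], [e], [f], [g].
Quotient map π: X → X/∼ sends c ↦ [c=d], d ↦ [c=d], e ↦ [e], f ↦ [f], g ↦ [g].
For each subset V ⊆ X/∼, compute π^{-1}(V) ⊆ X and check whether π^{-1}(V) ∈ τ. V is open in τ_Q iff π^{-1}(V) ∈ τ.
  V = {}: π^{-1}(V) = ∅ ∈ τ ✓.
  V = {[c=d]}: π^{-1}(V) = {c, d} ∉ τ ✗.
  V = {[e]}: π^{-1}(V) = {e} ∉ τ ✗.
  V = {[c=d], [e]}: π^{-1}(V) = {c, d, e} ∉ τ ✗.
  V = {[f]}: π^{-1}(V) = {f} ∉ τ ✗.
  V = {[c=d], [f]}: π^{-1}(V) = {c, d, f} ∉ τ ✗.
  V = {[e], [f]}: π^{-1}(V) = {e, f} ∉ τ ✗.
  V = {[c=d], [e], [f]}: π^{-1}(V) = {c, d, e, f} ∉ τ ✗.
  V = {[g]}: π^{-1}(V) = {g} ∈ τ ✓.
  V = {[c=d], [g]}: π^{-1}(V) = {c, d, g} ∉ τ ✗.
  V = {[e], [g]}: π^{-1}(V) = {e, g} ∈ τ ✓.
  V = {[c=d], [e], [g]}: π^{-1}(V) = {c, d, e, g} ∈ τ ✓.
  V = {[f], [g]}: π^{-1}(V) = {f, g} ∉ τ ✗.
  V = {[c=d], [f], [g]}: π^{-1}(V) = {c, d, f, g} ∉ τ ✗.
  V = {[e], [f], [g]}: π^{-1}(V) = {e, f, g} ∉ τ ✗.
  V = {[c=d], [e], [f], [g]}: π^{-1}(V) = {c, d, e, f, g} ∈ τ ✓.
Open sets in the quotient: τ_Q = {{}, {[g]}, {[e], [g]}, {[c=d], [e], [g]}, {[c=d], [e], [f], [g]}} (5 elements).


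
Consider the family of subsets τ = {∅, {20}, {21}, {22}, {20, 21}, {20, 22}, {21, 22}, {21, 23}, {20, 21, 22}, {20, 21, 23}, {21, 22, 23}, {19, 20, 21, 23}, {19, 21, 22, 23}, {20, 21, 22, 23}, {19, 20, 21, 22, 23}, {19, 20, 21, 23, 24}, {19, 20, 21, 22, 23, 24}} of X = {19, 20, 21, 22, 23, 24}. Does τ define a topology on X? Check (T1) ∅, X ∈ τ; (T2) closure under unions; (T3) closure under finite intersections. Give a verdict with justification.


τ is NOT a topology on X.

Axiom (T1): ∅ ∈ τ? Yes; X ∈ τ? Yes.
Axiom (T2/T3): check pairwise unions and intersections of members of τ.
Counterexample for (T3): {19, 20, 21, 23} ∩ {19, 21, 22, 23} = {19, 21, 23} ∉ τ. Therefore τ is NOT a topology.


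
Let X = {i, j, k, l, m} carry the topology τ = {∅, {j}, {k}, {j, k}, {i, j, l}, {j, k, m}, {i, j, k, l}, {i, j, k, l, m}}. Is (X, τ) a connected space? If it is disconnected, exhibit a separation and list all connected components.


(X, τ) is connected.

Find clopen sets (U ∈ τ with X ∖ U ∈ τ):
  U = ∅, X ∖ U = {i, j, k, l, m} — both open, so U is clopen.
  U = {i, j, k, l, m}, X ∖ U = ∅ — both open, so U is clopen.
Only trivial clopens (∅ and X) exist, so (X, τ) is connected.
Compute connected components by grouping points that agree on all clopens:
  component: {i, j, k, l, m}


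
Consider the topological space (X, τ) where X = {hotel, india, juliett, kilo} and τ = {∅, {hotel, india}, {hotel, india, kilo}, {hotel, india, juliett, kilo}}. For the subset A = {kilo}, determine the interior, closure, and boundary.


int(A) = ∅, cl(A) = {juliett, kilo}, ∂A = {juliett, kilo}.

Closed sets in (X, τ) are complements of opens:
  closed(X, τ) = {∅, {juliett}, {juliett, kilo}, {hotel, india, juliett, kilo}}.
int(A) = ⋃ {U ∈ τ : U ⊆ A}. Opens contained in A: ∅.
Taking the union of these: int(A) = ∅.
cl(A) = ⋂ {C closed : A ⊆ C}. Closed sets containing A: {juliett, kilo}, {hotel, india, juliett, kilo}.
Intersecting these: cl(A) = {juliett, kilo}.
∂A = cl(A) ∖ int(A) = {juliett, kilo} ∖ ∅ = {juliett, kilo}.


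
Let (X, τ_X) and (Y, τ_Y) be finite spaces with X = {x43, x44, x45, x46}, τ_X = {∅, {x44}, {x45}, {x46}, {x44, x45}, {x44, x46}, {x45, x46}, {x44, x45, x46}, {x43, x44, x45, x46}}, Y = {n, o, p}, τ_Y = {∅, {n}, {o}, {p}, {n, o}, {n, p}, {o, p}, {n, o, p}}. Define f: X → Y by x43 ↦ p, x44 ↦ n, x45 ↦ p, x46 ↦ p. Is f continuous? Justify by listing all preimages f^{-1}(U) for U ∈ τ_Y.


f is NOT continuous.

Compute f^{-1}(U) for each U ∈ τ_Y:
  U = ∅: f^{-1}(U) = ∅ ∈ τ_X ✓.
  U = {n}: f^{-1}(U) = {x44} ∈ τ_X ✓.
  U = {o}: f^{-1}(U) = ∅ ∈ τ_X ✓.
  U = {p}: f^{-1}(U) = {x43, x45, x46} ∉ τ_X ✗.
  U = {n, o}: f^{-1}(U) = {x44} ∈ τ_X ✓.
  U = {n, p}: f^{-1}(U) = {x43, x44, x45, x46} ∈ τ_X ✓.
  U = {o, p}: f^{-1}(U) = {x43, x45, x46} ∉ τ_X ✗.
  U = {n, o, p}: f^{-1}(U) = {x43, x44, x45, x46} ∈ τ_X ✓.
Found U = {p} with f^{-1}(U) = {x43, x45, x46} not in τ_X. Therefore f is NOT continuous.


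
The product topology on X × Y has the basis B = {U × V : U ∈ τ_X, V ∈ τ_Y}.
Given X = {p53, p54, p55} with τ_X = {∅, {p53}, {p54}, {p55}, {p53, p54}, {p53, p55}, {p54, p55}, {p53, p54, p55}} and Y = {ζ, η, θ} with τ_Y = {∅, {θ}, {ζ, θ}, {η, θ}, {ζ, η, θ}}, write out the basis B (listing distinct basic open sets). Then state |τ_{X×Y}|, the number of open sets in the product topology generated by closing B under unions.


Basis B = {∅ × ∅, {p53} × {θ}, {p54} × {θ}, {p55} × {θ}, {p53} × {ζ, θ}, {p53} × {η, θ}, {p53, p54} × {θ}, {p53, p55} × {θ}, {p54} × {ζ, θ}, {p54} × {η, θ}, {p54, p55} × {θ}, {p55} × {ζ, θ}, {p55} × {η, θ}, {p53} × {ζ, η, θ}, {p53, p54, p55} × {θ}, {p54} × {ζ, η, θ}, {p55} × {ζ, η, θ}, {p53, p54} × {ζ, θ}, {p53, p55} × {ζ, θ}, {p53, p54} × {η, θ}, {p53, p55} × {η, θ}, {p54, p55} × {ζ, θ}, {p54, p55} × {η, θ}, {p53, p54} × {ζ, η, θ}, {p53, p55} × {ζ, η, θ}, {p53, p54, p55} × {ζ, θ}, {p53, p54, p55} × {η, θ}, {p54, p55} × {ζ, η, θ}, {p53, p54, p55} × {ζ, η, θ}}; |τ_{X×Y}| = 125.

Enumerate products U × V with U ∈ τ_X, V ∈ τ_Y (deduplicated):
  ∅ × ∅ = {} (∅)
  {p53} × {θ} = {(p53,θ)}
  {p54} × {θ} = {(p54,θ)}
  {p55} × {θ} = {(p55,θ)}
  {p53} × {ζ, θ} = {(p53,ζ), (p53,θ)}
  {p53} × {η, θ} = {(p53,η), (p53,θ)}
  {p53, p54} × {θ} = {(p53,θ), (p54,θ)}
  {p53, p55} × {θ} = {(p53,θ), (p55,θ)}
  {p54} × {ζ, θ} = {(p54,ζ), (p54,θ)}
  {p54} × {η, θ} = {(p54,η), (p54,θ)}
  {p54, p55} × {θ} = {(p54,θ), (p55,θ)}
  {p55} × {ζ, θ} = {(p55,ζ), (p55,θ)}
  {p55} × {η, θ} = {(p55,η), (p55,θ)}
  {p53} × {ζ, η, θ} = {(p53,ζ), (p53,η), (p53,θ)}
  {p53, p54, p55} × {θ} = {(p53,θ), (p54,θ), (p55,θ)}
  {p54} × {ζ, η, θ} = {(p54,ζ), (p54,η), (p54,θ)}
  {p55} × {ζ, η, θ} = {(p55,ζ), (p55,η), (p55,θ)}
  {p53, p54} × {ζ, θ} = {(p53,ζ), (p53,θ), (p54,ζ), (p54,θ)}
  {p53, p55} × {ζ, θ} = {(p53,ζ), (p53,θ), (p55,ζ), (p55,θ)}
  {p53, p54} × {η, θ} = {(p53,η), (p53,θ), (p54,η), (p54,θ)}
  {p53, p55} × {η, θ} = {(p53,η), (p53,θ), (p55,η), (p55,θ)}
  {p54, p55} × {ζ, θ} = {(p54,ζ), (p54,θ), (p55,ζ), (p55,θ)}
  {p54, p55} × {η, θ} = {(p54,η), (p54,θ), (p55,η), (p55,θ)}
  {p53, p54} × {ζ, η, θ} = {(p53,ζ), (p53,η), (p53,θ), (p54,ζ), (p54,η), (p54,θ)}
  {p53, p55} × {ζ, η, θ} = {(p53,ζ), (p53,η), (p53,θ), (p55,ζ), (p55,η), (p55,θ)}
  {p53, p54, p55} × {ζ, θ} = {(p53,ζ), (p53,θ), (p54,ζ), (p54,θ), (p55,ζ), (p55,θ)}
  {p53, p54, p55} × {η, θ} = {(p53,η), (p53,θ), (p54,η), (p54,θ), (p55,η), (p55,θ)}
  {p54, p55} × {ζ, η, θ} = {(p54,ζ), (p54,η), (p54,θ), (p55,ζ), (p55,η), (p55,θ)}
  {p53, p54, p55} × {ζ, η, θ} = {(p53,ζ), (p53,η), (p53,θ), (p54,ζ), (p54,η), (p54,θ), (p55,ζ), (p55,η), (p55,θ)}
These 29 distinct sets form the basis B.
Close under arbitrary unions to get τ_{X×Y}; counting gives |τ_{X×Y}| = 125.


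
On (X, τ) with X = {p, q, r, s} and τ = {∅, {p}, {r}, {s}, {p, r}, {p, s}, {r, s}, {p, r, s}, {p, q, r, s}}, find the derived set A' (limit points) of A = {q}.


A' = ∅

For each x ∈ X, list the open sets U ∈ τ with x ∈ U, then check whether U ∩ (A ∖ {x}) ≠ ∅ for every such U.
  x = p: open {p} ∋ x has {p} ∩ (A ∖ {p}) = ∅, so x is NOT a limit point.
  x = q: open {p, q, r, s} ∋ x has {p, q, r, s} ∩ (A ∖ {q}) = ∅, so x is NOT a limit point.
  x = r: open {r} ∋ x has {r} ∩ (A ∖ {r}) = ∅, so x is NOT a limit point.
  x = s: open {s} ∋ x has {s} ∩ (A ∖ {s}) = ∅, so x is NOT a limit point.
Collecting: A' = ∅.


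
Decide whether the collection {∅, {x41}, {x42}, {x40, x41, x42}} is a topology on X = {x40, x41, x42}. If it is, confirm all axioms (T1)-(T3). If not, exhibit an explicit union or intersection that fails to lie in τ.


τ is NOT a topology on X.

Axiom (T1): ∅ ∈ τ? Yes; X ∈ τ? Yes.
Axiom (T2/T3): check pairwise unions and intersections of members of τ.
Counterexample for (T2): {x41} ∪ {x42} = {x41, x42} ∉ τ. Therefore τ is NOT a topology.


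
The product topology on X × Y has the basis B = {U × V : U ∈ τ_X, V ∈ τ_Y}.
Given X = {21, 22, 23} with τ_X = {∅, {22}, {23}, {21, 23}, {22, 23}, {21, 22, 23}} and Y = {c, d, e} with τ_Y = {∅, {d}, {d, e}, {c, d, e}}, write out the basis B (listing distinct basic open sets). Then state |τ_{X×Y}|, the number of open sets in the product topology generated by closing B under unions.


Basis B = {∅ × ∅, {22} × {d}, {23} × {d}, {21, 23} × {d}, {22} × {d, e}, {22, 23} × {d}, {23} × {d, e}, {21, 22, 23} × {d}, {22} × {c, d, e}, {23} × {c, d, e}, {21, 23} × {d, e}, {22, 23} × {d, e}, {21, 23} × {c, d, e}, {21, 22, 23} × {d, e}, {22, 23} × {c, d, e}, {21, 22, 23} × {c, d, e}}; |τ_{X×Y}| = 40.

Enumerate products U × V with U ∈ τ_X, V ∈ τ_Y (deduplicated):
  ∅ × ∅ = {} (∅)
  {22} × {d} = {(22,d)}
  {23} × {d} = {(23,d)}
  {21, 23} × {d} = {(21,d), (23,d)}
  {22} × {d, e} = {(22,d), (22,e)}
  {22, 23} × {d} = {(22,d), (23,d)}
  {23} × {d, e} = {(23,d), (23,e)}
  {21, 22, 23} × {d} = {(21,d), (22,d), (23,d)}
  {22} × {c, d, e} = {(22,c), (22,d), (22,e)}
  {23} × {c, d, e} = {(23,c), (23,d), (23,e)}
  {21, 23} × {d, e} = {(21,d), (21,e), (23,d), (23,e)}
  {22, 23} × {d, e} = {(22,d), (22,e), (23,d), (23,e)}
  {21, 23} × {c, d, e} = {(21,c), (21,d), (21,e), (23,c), (23,d), (23,e)}
  {21, 22, 23} × {d, e} = {(21,d), (21,e), (22,d), (22,e), (23,d), (23,e)}
  {22, 23} × {c, d, e} = {(22,c), (22,d), (22,e), (23,c), (23,d), (23,e)}
  {21, 22, 23} × {c, d, e} = {(21,c), (21,d), (21,e), (22,c), (22,d), (22,e), (23,c), (23,d), (23,e)}
These 16 distinct sets form the basis B.
Close under arbitrary unions to get τ_{X×Y}; counting gives |τ_{X×Y}| = 40.


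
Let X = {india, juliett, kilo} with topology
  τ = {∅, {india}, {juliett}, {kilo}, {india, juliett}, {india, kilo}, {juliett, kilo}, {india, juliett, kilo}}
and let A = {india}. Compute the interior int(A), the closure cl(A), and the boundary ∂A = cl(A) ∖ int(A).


int(A) = {india}, cl(A) = {india}, ∂A = ∅.

Closed sets in (X, τ) are complements of opens:
  closed(X, τ) = {∅, {india}, {juliett}, {kilo}, {india, juliett}, {india, kilo}, {juliett, kilo}, {india, juliett, kilo}}.
int(A) = ⋃ {U ∈ τ : U ⊆ A}. Opens contained in A: ∅, {india}.
Taking the union of these: int(A) = {india}.
cl(A) = ⋂ {C closed : A ⊆ C}. Closed sets containing A: {india}, {india, juliett}, {india, kilo}, {india, juliett, kilo}.
Intersecting these: cl(A) = {india}.
∂A = cl(A) ∖ int(A) = {india} ∖ {india} = ∅.


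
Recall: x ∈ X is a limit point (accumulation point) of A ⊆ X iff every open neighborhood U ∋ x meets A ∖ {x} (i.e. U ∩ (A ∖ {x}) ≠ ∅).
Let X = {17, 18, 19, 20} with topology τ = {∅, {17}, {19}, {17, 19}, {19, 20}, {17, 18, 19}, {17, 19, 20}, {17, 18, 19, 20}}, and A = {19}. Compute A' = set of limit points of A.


A' = {18, 20}

For each x ∈ X, list the open sets U ∈ τ with x ∈ U, then check whether U ∩ (A ∖ {x}) ≠ ∅ for every such U.
  x = 17: open {17} ∋ x has {17} ∩ (A ∖ {17}) = ∅, so x is NOT a limit point.
  x = 18: opens ∋ x are {17, 18, 19}, {17, 18, 19, 20}; each meets A ∖ {18}, so x IS a limit point.
  x = 19: open {19} ∋ x has {19} ∩ (A ∖ {19}) = ∅, so x is NOT a limit point.
  x = 20: opens ∋ x are {19, 20}, {17, 19, 20}, {17, 18, 19, 20}; each meets A ∖ {20}, so x IS a limit point.
Collecting: A' = {18, 20}.


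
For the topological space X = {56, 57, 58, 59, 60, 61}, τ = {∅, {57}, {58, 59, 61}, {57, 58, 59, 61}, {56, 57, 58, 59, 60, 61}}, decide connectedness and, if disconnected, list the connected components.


(X, τ) is connected.

Find clopen sets (U ∈ τ with X ∖ U ∈ τ):
  U = ∅, X ∖ U = {56, 57, 58, 59, 60, 61} — both open, so U is clopen.
  U = {56, 57, 58, 59, 60, 61}, X ∖ U = ∅ — both open, so U is clopen.
Only trivial clopens (∅ and X) exist, so (X, τ) is connected.
Compute connected components by grouping points that agree on all clopens:
  component: {56, 57, 58, 59, 60, 61}


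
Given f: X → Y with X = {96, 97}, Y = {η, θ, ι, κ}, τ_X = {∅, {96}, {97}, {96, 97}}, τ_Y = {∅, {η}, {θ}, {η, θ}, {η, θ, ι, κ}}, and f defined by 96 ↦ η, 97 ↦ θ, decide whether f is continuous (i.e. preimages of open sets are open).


f IS continuous.

Compute f^{-1}(U) for each U ∈ τ_Y:
  U = ∅: f^{-1}(U) = ∅ ∈ τ_X ✓.
  U = {η}: f^{-1}(U) = {96} ∈ τ_X ✓.
  U = {θ}: f^{-1}(U) = {97} ∈ τ_X ✓.
  U = {η, θ}: f^{-1}(U) = {96, 97} ∈ τ_X ✓.
  U = {η, θ, ι, κ}: f^{-1}(U) = {96, 97} ∈ τ_X ✓.
Every preimage lies in τ_X, so f IS continuous.


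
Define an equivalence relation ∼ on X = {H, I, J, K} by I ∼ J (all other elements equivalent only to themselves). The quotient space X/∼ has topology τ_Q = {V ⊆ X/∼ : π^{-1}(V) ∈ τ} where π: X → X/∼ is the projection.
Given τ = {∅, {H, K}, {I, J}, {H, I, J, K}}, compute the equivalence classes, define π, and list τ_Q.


X/∼ = {[H], [I=J], [K]}; |τ_Q| = 4.

Equivalence classes: [H], [I=J], [K].
Quotient map π: X → X/∼ sends H ↦ [H], I ↦ [I=J], J ↦ [I=J], K ↦ [K].
For each subset V ⊆ X/∼, compute π^{-1}(V) ⊆ X and check whether π^{-1}(V) ∈ τ. V is open in τ_Q iff π^{-1}(V) ∈ τ.
  V = {}: π^{-1}(V) = ∅ ∈ τ ✓.
  V = {[H]}: π^{-1}(V) = {H} ∉ τ ✗.
  V = {[I=J]}: π^{-1}(V) = {I, J} ∈ τ ✓.
  V = {[H], [I=J]}: π^{-1}(V) = {H, I, J} ∉ τ ✗.
  V = {[K]}: π^{-1}(V) = {K} ∉ τ ✗.
  V = {[H], [K]}: π^{-1}(V) = {H, K} ∈ τ ✓.
  V = {[I=J], [K]}: π^{-1}(V) = {I, J, K} ∉ τ ✗.
  V = {[H], [I=J], [K]}: π^{-1}(V) = {H, I, J, K} ∈ τ ✓.
Open sets in the quotient: τ_Q = {{}, {[I=J]}, {[H], [K]}, {[H], [I=J], [K]}} (4 elements).


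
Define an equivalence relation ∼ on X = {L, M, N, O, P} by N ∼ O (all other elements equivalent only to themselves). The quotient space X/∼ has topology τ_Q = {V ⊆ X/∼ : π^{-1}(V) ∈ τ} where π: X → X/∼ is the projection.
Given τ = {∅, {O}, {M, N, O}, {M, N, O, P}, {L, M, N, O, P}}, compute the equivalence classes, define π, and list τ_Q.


X/∼ = {[L], [M], [N=O], [P]}; |τ_Q| = 4.

Equivalence classes: [L], [M], [N=O], [P].
Quotient map π: X → X/∼ sends L ↦ [L], M ↦ [M], N ↦ [N=O], O ↦ [N=O], P ↦ [P].
For each subset V ⊆ X/∼, compute π^{-1}(V) ⊆ X and check whether π^{-1}(V) ∈ τ. V is open in τ_Q iff π^{-1}(V) ∈ τ.
  V = {}: π^{-1}(V) = ∅ ∈ τ ✓.
  V = {[L]}: π^{-1}(V) = {L} ∉ τ ✗.
  V = {[M]}: π^{-1}(V) = {M} ∉ τ ✗.
  V = {[L], [M]}: π^{-1}(V) = {L, M} ∉ τ ✗.
  V = {[N=O]}: π^{-1}(V) = {N, O} ∉ τ ✗.
  V = {[L], [N=O]}: π^{-1}(V) = {L, N, O} ∉ τ ✗.
  V = {[M], [N=O]}: π^{-1}(V) = {M, N, O} ∈ τ ✓.
  V = {[L], [M], [N=O]}: π^{-1}(V) = {L, M, N, O} ∉ τ ✗.
  V = {[P]}: π^{-1}(V) = {P} ∉ τ ✗.
  V = {[L], [P]}: π^{-1}(V) = {L, P} ∉ τ ✗.
  V = {[M], [P]}: π^{-1}(V) = {M, P} ∉ τ ✗.
  V = {[L], [M], [P]}: π^{-1}(V) = {L, M, P} ∉ τ ✗.
  V = {[N=O], [P]}: π^{-1}(V) = {N, O, P} ∉ τ ✗.
  V = {[L], [N=O], [P]}: π^{-1}(V) = {L, N, O, P} ∉ τ ✗.
  V = {[M], [N=O], [P]}: π^{-1}(V) = {M, N, O, P} ∈ τ ✓.
  V = {[L], [M], [N=O], [P]}: π^{-1}(V) = {L, M, N, O, P} ∈ τ ✓.
Open sets in the quotient: τ_Q = {{}, {[M], [N=O]}, {[M], [N=O], [P]}, {[L], [M], [N=O], [P]}} (4 elements).


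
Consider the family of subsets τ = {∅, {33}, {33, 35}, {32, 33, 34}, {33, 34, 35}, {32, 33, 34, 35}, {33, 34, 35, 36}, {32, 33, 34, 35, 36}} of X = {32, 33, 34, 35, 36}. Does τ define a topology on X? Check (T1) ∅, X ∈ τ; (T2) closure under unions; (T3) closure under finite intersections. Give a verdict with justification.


τ is NOT a topology on X.

Axiom (T1): ∅ ∈ τ? Yes; X ∈ τ? Yes.
Axiom (T2/T3): check pairwise unions and intersections of members of τ.
Counterexample for (T3): {32, 33, 34} ∩ {33, 34, 35} = {33, 34} ∉ τ. Therefore τ is NOT a topology.


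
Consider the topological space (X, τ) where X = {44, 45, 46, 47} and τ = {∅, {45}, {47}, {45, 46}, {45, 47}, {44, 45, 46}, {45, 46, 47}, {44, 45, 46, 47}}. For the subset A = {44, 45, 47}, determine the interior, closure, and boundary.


int(A) = {45, 47}, cl(A) = {44, 45, 46, 47}, ∂A = {44, 46}.

Closed sets in (X, τ) are complements of opens:
  closed(X, τ) = {∅, {44}, {47}, {44, 46}, {44, 47}, {44, 45, 46}, {44, 46, 47}, {44, 45, 46, 47}}.
int(A) = ⋃ {U ∈ τ : U ⊆ A}. Opens contained in A: ∅, {45}, {47}, {45, 47}.
Taking the union of these: int(A) = {45, 47}.
cl(A) = ⋂ {C closed : A ⊆ C}. Closed sets containing A: {44, 45, 46, 47}.
Intersecting these: cl(A) = {44, 45, 46, 47}.
∂A = cl(A) ∖ int(A) = {44, 45, 46, 47} ∖ {45, 47} = {44, 46}.


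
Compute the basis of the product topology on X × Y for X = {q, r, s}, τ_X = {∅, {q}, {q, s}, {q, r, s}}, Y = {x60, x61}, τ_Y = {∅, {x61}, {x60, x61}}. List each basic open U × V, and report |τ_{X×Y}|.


Basis B = {∅ × ∅, {q} × {x61}, {q} × {x60, x61}, {q, s} × {x61}, {q, r, s} × {x61}, {q, s} × {x60, x61}, {q, r, s} × {x60, x61}}; |τ_{X×Y}| = 10.

Enumerate products U × V with U ∈ τ_X, V ∈ τ_Y (deduplicated):
  ∅ × ∅ = {} (∅)
  {q} × {x61} = {(q,x61)}
  {q} × {x60, x61} = {(q,x60), (q,x61)}
  {q, s} × {x61} = {(q,x61), (s,x61)}
  {q, r, s} × {x61} = {(q,x61), (r,x61), (s,x61)}
  {q, s} × {x60, x61} = {(q,x60), (q,x61), (s,x60), (s,x61)}
  {q, r, s} × {x60, x61} = {(q,x60), (q,x61), (r,x60), (r,x61), (s,x60), (s,x61)}
These 7 distinct sets form the basis B.
Close under arbitrary unions to get τ_{X×Y}; counting gives |τ_{X×Y}| = 10.


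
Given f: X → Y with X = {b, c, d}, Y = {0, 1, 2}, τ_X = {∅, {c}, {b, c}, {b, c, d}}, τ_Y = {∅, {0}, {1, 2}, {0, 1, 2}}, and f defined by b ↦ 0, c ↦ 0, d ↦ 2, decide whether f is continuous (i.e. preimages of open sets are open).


f is NOT continuous.

Compute f^{-1}(U) for each U ∈ τ_Y:
  U = ∅: f^{-1}(U) = ∅ ∈ τ_X ✓.
  U = {0}: f^{-1}(U) = {b, c} ∈ τ_X ✓.
  U = {1, 2}: f^{-1}(U) = {d} ∉ τ_X ✗.
  U = {0, 1, 2}: f^{-1}(U) = {b, c, d} ∈ τ_X ✓.
Found U = {1, 2} with f^{-1}(U) = {d} not in τ_X. Therefore f is NOT continuous.


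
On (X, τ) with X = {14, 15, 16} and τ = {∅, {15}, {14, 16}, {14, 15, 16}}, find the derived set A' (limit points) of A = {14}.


A' = {16}

For each x ∈ X, list the open sets U ∈ τ with x ∈ U, then check whether U ∩ (A ∖ {x}) ≠ ∅ for every such U.
  x = 14: open {14, 16} ∋ x has {14, 16} ∩ (A ∖ {14}) = ∅, so x is NOT a limit point.
  x = 15: open {15} ∋ x has {15} ∩ (A ∖ {15}) = ∅, so x is NOT a limit point.
  x = 16: opens ∋ x are {14, 16}, {14, 15, 16}; each meets A ∖ {16}, so x IS a limit point.
Collecting: A' = {16}.


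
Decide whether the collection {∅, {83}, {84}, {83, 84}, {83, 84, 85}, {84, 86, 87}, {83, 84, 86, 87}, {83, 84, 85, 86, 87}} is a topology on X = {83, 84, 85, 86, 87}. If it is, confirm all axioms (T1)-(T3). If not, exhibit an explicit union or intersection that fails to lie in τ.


τ IS a topology on X.

Axiom (T1): ∅ ∈ τ? Yes; X ∈ τ? Yes.
Axiom (T2/T3): check pairwise unions and intersections of members of τ.
All pairwise intersections and unions checked — each lies in τ. Therefore τ satisfies (T1), (T2), (T3): it IS a topology on X.


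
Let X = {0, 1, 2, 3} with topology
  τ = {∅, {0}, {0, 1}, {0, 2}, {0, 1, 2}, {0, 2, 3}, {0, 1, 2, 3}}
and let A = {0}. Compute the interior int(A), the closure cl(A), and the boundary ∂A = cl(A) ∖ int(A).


int(A) = {0}, cl(A) = {0, 1, 2, 3}, ∂A = {1, 2, 3}.

Closed sets in (X, τ) are complements of opens:
  closed(X, τ) = {∅, {1}, {3}, {1, 3}, {2, 3}, {1, 2, 3}, {0, 1, 2, 3}}.
int(A) = ⋃ {U ∈ τ : U ⊆ A}. Opens contained in A: ∅, {0}.
Taking the union of these: int(A) = {0}.
cl(A) = ⋂ {C closed : A ⊆ C}. Closed sets containing A: {0, 1, 2, 3}.
Intersecting these: cl(A) = {0, 1, 2, 3}.
∂A = cl(A) ∖ int(A) = {0, 1, 2, 3} ∖ {0} = {1, 2, 3}.


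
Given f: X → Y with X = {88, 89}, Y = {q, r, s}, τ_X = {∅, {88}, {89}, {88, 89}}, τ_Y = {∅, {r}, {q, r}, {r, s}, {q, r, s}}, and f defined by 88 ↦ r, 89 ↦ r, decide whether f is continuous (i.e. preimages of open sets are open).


f IS continuous.

Compute f^{-1}(U) for each U ∈ τ_Y:
  U = ∅: f^{-1}(U) = ∅ ∈ τ_X ✓.
  U = {r}: f^{-1}(U) = {88, 89} ∈ τ_X ✓.
  U = {q, r}: f^{-1}(U) = {88, 89} ∈ τ_X ✓.
  U = {r, s}: f^{-1}(U) = {88, 89} ∈ τ_X ✓.
  U = {q, r, s}: f^{-1}(U) = {88, 89} ∈ τ_X ✓.
Every preimage lies in τ_X, so f IS continuous.


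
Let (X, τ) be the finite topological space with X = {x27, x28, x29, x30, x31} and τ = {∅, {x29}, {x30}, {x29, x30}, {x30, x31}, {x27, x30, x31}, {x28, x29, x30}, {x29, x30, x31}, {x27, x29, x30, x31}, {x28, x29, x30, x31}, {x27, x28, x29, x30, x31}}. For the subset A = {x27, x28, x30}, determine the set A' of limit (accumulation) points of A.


A' = {x27, x28, x31}

For each x ∈ X, list the open sets U ∈ τ with x ∈ U, then check whether U ∩ (A ∖ {x}) ≠ ∅ for every such U.
  x = x27: opens ∋ x are {x27, x30, x31}, {x27, x29, x30, x31}, {x27, x28, x29, x30, x31}; each meets A ∖ {x27}, so x IS a limit point.
  x = x28: opens ∋ x are {x28, x29, x30}, {x28, x29, x30, x31}, {x27, x28, x29, x30, x31}; each meets A ∖ {x28}, so x IS a limit point.
  x = x29: open {x29} ∋ x has {x29} ∩ (A ∖ {x29}) = ∅, so x is NOT a limit point.
  x = x30: open {x30} ∋ x has {x30} ∩ (A ∖ {x30}) = ∅, so x is NOT a limit point.
  x = x31: opens ∋ x are {x30, x31}, {x27, x30, x31}, {x29, x30, x31}, {x27, x29, x30, x31}, {x28, x29, x30, x31}, {x27, x28, x29, x30, x31}; each meets A ∖ {x31}, so x IS a limit point.
Collecting: A' = {x27, x28, x31}.


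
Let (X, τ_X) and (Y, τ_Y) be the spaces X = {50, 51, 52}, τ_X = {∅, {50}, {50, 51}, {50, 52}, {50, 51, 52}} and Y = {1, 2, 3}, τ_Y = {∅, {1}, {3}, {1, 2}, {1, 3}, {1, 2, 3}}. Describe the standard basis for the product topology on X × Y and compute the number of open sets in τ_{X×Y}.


Basis B = {∅ × ∅, {50} × {1}, {50} × {3}, {50} × {1, 2}, {50} × {1, 3}, {50, 51} × {1}, {50, 52} × {1}, {50, 51} × {3}, {50, 52} × {3}, {50} × {1, 2, 3}, {50, 51, 52} × {1}, {50, 51, 52} × {3}, {50, 51} × {1, 2}, {50, 52} × {1, 2}, {50, 51} × {1, 3}, {50, 52} × {1, 3}, {50, 51} × {1, 2, 3}, {50, 52} × {1, 2, 3}, {50, 51, 52} × {1, 2}, {50, 51, 52} × {1, 3}, {50, 51, 52} × {1, 2, 3}}; |τ_{X×Y}| = 70.

Enumerate products U × V with U ∈ τ_X, V ∈ τ_Y (deduplicated):
  ∅ × ∅ = {} (∅)
  {50} × {1} = {(50,1)}
  {50} × {3} = {(50,3)}
  {50} × {1, 2} = {(50,1), (50,2)}
  {50} × {1, 3} = {(50,1), (50,3)}
  {50, 51} × {1} = {(50,1), (51,1)}
  {50, 52} × {1} = {(50,1), (52,1)}
  {50, 51} × {3} = {(50,3), (51,3)}
  {50, 52} × {3} = {(50,3), (52,3)}
  {50} × {1, 2, 3} = {(50,1), (50,2), (50,3)}
  {50, 51, 52} × {1} = {(50,1), (51,1), (52,1)}
  {50, 51, 52} × {3} = {(50,3), (51,3), (52,3)}
  {50, 51} × {1, 2} = {(50,1), (50,2), (51,1), (51,2)}
  {50, 52} × {1, 2} = {(50,1), (50,2), (52,1), (52,2)}
  {50, 51} × {1, 3} = {(50,1), (50,3), (51,1), (51,3)}
  {50, 52} × {1, 3} = {(50,1), (50,3), (52,1), (52,3)}
  {50, 51} × {1, 2, 3} = {(50,1), (50,2), (50,3), (51,1), (51,2), (51,3)}
  {50, 52} × {1, 2, 3} = {(50,1), (50,2), (50,3), (52,1), (52,2), (52,3)}
  {50, 51, 52} × {1, 2} = {(50,1), (50,2), (51,1), (51,2), (52,1), (52,2)}
  {50, 51, 52} × {1, 3} = {(50,1), (50,3), (51,1), (51,3), (52,1), (52,3)}
  {50, 51, 52} × {1, 2, 3} = {(50,1), (50,2), (50,3), (51,1), (51,2), (51,3), (52,1), (52,2), (52,3)}
These 21 distinct sets form the basis B.
Close under arbitrary unions to get τ_{X×Y}; counting gives |τ_{X×Y}| = 70.


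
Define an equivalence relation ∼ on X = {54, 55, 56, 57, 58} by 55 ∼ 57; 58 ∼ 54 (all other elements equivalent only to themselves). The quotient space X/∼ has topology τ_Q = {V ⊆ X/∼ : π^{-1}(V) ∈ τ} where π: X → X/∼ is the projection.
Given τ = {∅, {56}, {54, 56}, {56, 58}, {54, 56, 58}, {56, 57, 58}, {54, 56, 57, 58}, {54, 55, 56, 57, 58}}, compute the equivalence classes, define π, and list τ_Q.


X/∼ = {[54=58], [55=57], [56]}; |τ_Q| = 4.

Equivalence classes: [54=58], [55=57], [56].
Quotient map π: X → X/∼ sends 54 ↦ [54=58], 55 ↦ [55=57], 56 ↦ [56], 57 ↦ [55=57], 58 ↦ [54=58].
For each subset V ⊆ X/∼, compute π^{-1}(V) ⊆ X and check whether π^{-1}(V) ∈ τ. V is open in τ_Q iff π^{-1}(V) ∈ τ.
  V = {}: π^{-1}(V) = ∅ ∈ τ ✓.
  V = {[54=58]}: π^{-1}(V) = {54, 58} ∉ τ ✗.
  V = {[55=57]}: π^{-1}(V) = {55, 57} ∉ τ ✗.
  V = {[54=58], [55=57]}: π^{-1}(V) = {54, 55, 57, 58} ∉ τ ✗.
  V = {[56]}: π^{-1}(V) = {56} ∈ τ ✓.
  V = {[54=58], [56]}: π^{-1}(V) = {54, 56, 58} ∈ τ ✓.
  V = {[55=57], [56]}: π^{-1}(V) = {55, 56, 57} ∉ τ ✗.
  V = {[54=58], [55=57], [56]}: π^{-1}(V) = {54, 55, 56, 57, 58} ∈ τ ✓.
Open sets in the quotient: τ_Q = {{}, {[56]}, {[54=58], [56]}, {[54=58], [55=57], [56]}} (4 elements).


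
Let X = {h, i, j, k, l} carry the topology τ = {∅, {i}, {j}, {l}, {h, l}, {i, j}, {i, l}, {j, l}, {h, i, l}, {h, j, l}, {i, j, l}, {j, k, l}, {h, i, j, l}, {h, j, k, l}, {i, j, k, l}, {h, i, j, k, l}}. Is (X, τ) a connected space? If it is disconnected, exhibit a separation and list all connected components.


(X, τ) is disconnected; components = [{i}, {h, j, k, l}].

Find clopen sets (U ∈ τ with X ∖ U ∈ τ):
  U = ∅, X ∖ U = {h, i, j, k, l} — both open, so U is clopen.
  U = {i}, X ∖ U = {h, j, k, l} — both open, so U is clopen.
  U = {h, j, k, l}, X ∖ U = {i} — both open, so U is clopen.
  U = {h, i, j, k, l}, X ∖ U = ∅ — both open, so U is clopen.
Nontrivial clopen(s) exist: e.g. {i}. So (X, τ) is disconnected.
Compute connected components by grouping points that agree on all clopens:
  component: {i}
  component: {h, j, k, l}


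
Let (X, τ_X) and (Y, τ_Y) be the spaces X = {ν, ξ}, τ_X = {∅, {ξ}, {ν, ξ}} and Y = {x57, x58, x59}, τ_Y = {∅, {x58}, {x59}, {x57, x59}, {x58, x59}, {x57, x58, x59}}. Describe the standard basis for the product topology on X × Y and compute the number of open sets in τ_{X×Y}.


Basis B = {∅ × ∅, {ξ} × {x58}, {ξ} × {x59}, {ν, ξ} × {x58}, {ν, ξ} × {x59}, {ξ} × {x57, x59}, {ξ} × {x58, x59}, {ξ} × {x57, x58, x59}, {ν, ξ} × {x57, x59}, {ν, ξ} × {x58, x59}, {ν, ξ} × {x57, x58, x59}}; |τ_{X×Y}| = 18.

Enumerate products U × V with U ∈ τ_X, V ∈ τ_Y (deduplicated):
  ∅ × ∅ = {} (∅)
  {ξ} × {x58} = {(ξ,x58)}
  {ξ} × {x59} = {(ξ,x59)}
  {ν, ξ} × {x58} = {(ν,x58), (ξ,x58)}
  {ν, ξ} × {x59} = {(ν,x59), (ξ,x59)}
  {ξ} × {x57, x59} = {(ξ,x57), (ξ,x59)}
  {ξ} × {x58, x59} = {(ξ,x58), (ξ,x59)}
  {ξ} × {x57, x58, x59} = {(ξ,x57), (ξ,x58), (ξ,x59)}
  {ν, ξ} × {x57, x59} = {(ν,x57), (ν,x59), (ξ,x57), (ξ,x59)}
  {ν, ξ} × {x58, x59} = {(ν,x58), (ν,x59), (ξ,x58), (ξ,x59)}
  {ν, ξ} × {x57, x58, x59} = {(ν,x57), (ν,x58), (ν,x59), (ξ,x57), (ξ,x58), (ξ,x59)}
These 11 distinct sets form the basis B.
Close under arbitrary unions to get τ_{X×Y}; counting gives |τ_{X×Y}| = 18.


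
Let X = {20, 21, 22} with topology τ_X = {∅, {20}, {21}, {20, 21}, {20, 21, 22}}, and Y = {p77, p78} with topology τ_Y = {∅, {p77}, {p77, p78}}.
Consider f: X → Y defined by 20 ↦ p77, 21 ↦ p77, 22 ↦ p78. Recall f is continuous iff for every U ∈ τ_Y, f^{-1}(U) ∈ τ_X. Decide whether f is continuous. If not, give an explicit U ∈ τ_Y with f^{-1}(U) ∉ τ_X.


f IS continuous.

Compute f^{-1}(U) for each U ∈ τ_Y:
  U = ∅: f^{-1}(U) = ∅ ∈ τ_X ✓.
  U = {p77}: f^{-1}(U) = {20, 21} ∈ τ_X ✓.
  U = {p77, p78}: f^{-1}(U) = {20, 21, 22} ∈ τ_X ✓.
Every preimage lies in τ_X, so f IS continuous.


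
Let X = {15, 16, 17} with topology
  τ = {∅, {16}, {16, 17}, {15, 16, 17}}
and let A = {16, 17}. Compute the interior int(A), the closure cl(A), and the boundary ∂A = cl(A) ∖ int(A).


int(A) = {16, 17}, cl(A) = {15, 16, 17}, ∂A = {15}.

Closed sets in (X, τ) are complements of opens:
  closed(X, τ) = {∅, {15}, {15, 17}, {15, 16, 17}}.
int(A) = ⋃ {U ∈ τ : U ⊆ A}. Opens contained in A: ∅, {16}, {16, 17}.
Taking the union of these: int(A) = {16, 17}.
cl(A) = ⋂ {C closed : A ⊆ C}. Closed sets containing A: {15, 16, 17}.
Intersecting these: cl(A) = {15, 16, 17}.
∂A = cl(A) ∖ int(A) = {15, 16, 17} ∖ {16, 17} = {15}.


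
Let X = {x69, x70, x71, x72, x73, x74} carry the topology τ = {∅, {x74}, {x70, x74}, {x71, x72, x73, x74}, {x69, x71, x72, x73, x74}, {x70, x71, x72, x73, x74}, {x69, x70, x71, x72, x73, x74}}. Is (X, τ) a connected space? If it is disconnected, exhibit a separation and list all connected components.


(X, τ) is connected.

Find clopen sets (U ∈ τ with X ∖ U ∈ τ):
  U = ∅, X ∖ U = {x69, x70, x71, x72, x73, x74} — both open, so U is clopen.
  U = {x69, x70, x71, x72, x73, x74}, X ∖ U = ∅ — both open, so U is clopen.
Only trivial clopens (∅ and X) exist, so (X, τ) is connected.
Compute connected components by grouping points that agree on all clopens:
  component: {x69, x70, x71, x72, x73, x74}


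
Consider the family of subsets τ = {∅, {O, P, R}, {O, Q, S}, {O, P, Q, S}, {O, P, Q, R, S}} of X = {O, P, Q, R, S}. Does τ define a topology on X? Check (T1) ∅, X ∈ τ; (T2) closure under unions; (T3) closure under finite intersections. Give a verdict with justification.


τ is NOT a topology on X.

Axiom (T1): ∅ ∈ τ? Yes; X ∈ τ? Yes.
Axiom (T2/T3): check pairwise unions and intersections of members of τ.
Counterexample for (T3): {O, P, R} ∩ {O, Q, S} = {O} ∉ τ. Therefore τ is NOT a topology.


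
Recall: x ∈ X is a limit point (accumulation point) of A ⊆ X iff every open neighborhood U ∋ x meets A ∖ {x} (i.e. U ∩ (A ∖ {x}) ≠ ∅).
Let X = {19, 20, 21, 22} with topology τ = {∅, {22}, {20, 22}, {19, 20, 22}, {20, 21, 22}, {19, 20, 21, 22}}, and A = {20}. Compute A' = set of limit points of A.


A' = {19, 21}

For each x ∈ X, list the open sets U ∈ τ with x ∈ U, then check whether U ∩ (A ∖ {x}) ≠ ∅ for every such U.
  x = 19: opens ∋ x are {19, 20, 22}, {19, 20, 21, 22}; each meets A ∖ {19}, so x IS a limit point.
  x = 20: open {20, 22} ∋ x has {20, 22} ∩ (A ∖ {20}) = ∅, so x is NOT a limit point.
  x = 21: opens ∋ x are {20, 21, 22}, {19, 20, 21, 22}; each meets A ∖ {21}, so x IS a limit point.
  x = 22: open {22} ∋ x has {22} ∩ (A ∖ {22}) = ∅, so x is NOT a limit point.
Collecting: A' = {19, 21}.


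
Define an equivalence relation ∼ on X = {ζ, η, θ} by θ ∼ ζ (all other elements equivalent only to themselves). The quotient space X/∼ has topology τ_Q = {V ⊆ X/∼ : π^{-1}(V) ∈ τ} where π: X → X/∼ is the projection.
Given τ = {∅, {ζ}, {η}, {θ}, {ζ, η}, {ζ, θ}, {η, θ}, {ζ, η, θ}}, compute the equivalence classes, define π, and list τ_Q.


X/∼ = {[ζ=θ], [η]}; |τ_Q| = 4.

Equivalence classes: [ζ=θ], [η].
Quotient map π: X → X/∼ sends ζ ↦ [ζ=θ], η ↦ [η], θ ↦ [ζ=θ].
For each subset V ⊆ X/∼, compute π^{-1}(V) ⊆ X and check whether π^{-1}(V) ∈ τ. V is open in τ_Q iff π^{-1}(V) ∈ τ.
  V = {}: π^{-1}(V) = ∅ ∈ τ ✓.
  V = {[ζ=θ]}: π^{-1}(V) = {ζ, θ} ∈ τ ✓.
  V = {[η]}: π^{-1}(V) = {η} ∈ τ ✓.
  V = {[ζ=θ], [η]}: π^{-1}(V) = {ζ, η, θ} ∈ τ ✓.
Open sets in the quotient: τ_Q = {{}, {[ζ=θ]}, {[η]}, {[ζ=θ], [η]}} (4 elements).


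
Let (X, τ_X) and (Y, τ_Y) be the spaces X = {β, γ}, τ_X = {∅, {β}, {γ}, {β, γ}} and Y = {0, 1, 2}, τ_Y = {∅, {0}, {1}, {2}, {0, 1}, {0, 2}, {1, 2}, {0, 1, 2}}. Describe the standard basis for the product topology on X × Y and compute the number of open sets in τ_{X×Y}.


Basis B = {∅ × ∅, {β} × {0}, {β} × {1}, {β} × {2}, {γ} × {0}, {γ} × {1}, {γ} × {2}, {β} × {0, 1}, {β} × {0, 2}, {β, γ} × {0}, {β} × {1, 2}, {β, γ} × {1}, {β, γ} × {2}, {γ} × {0, 1}, {γ} × {0, 2}, {γ} × {1, 2}, {β} × {0, 1, 2}, {γ} × {0, 1, 2}, {β, γ} × {0, 1}, {β, γ} × {0, 2}, {β, γ} × {1, 2}, {β, γ} × {0, 1, 2}}; |τ_{X×Y}| = 64.

Enumerate products U × V with U ∈ τ_X, V ∈ τ_Y (deduplicated):
  ∅ × ∅ = {} (∅)
  {β} × {0} = {(β,0)}
  {β} × {1} = {(β,1)}
  {β} × {2} = {(β,2)}
  {γ} × {0} = {(γ,0)}
  {γ} × {1} = {(γ,1)}
  {γ} × {2} = {(γ,2)}
  {β} × {0, 1} = {(β,0), (β,1)}
  {β} × {0, 2} = {(β,0), (β,2)}
  {β, γ} × {0} = {(β,0), (γ,0)}
  {β} × {1, 2} = {(β,1), (β,2)}
  {β, γ} × {1} = {(β,1), (γ,1)}
  {β, γ} × {2} = {(β,2), (γ,2)}
  {γ} × {0, 1} = {(γ,0), (γ,1)}
  {γ} × {0, 2} = {(γ,0), (γ,2)}
  {γ} × {1, 2} = {(γ,1), (γ,2)}
  {β} × {0, 1, 2} = {(β,0), (β,1), (β,2)}
  {γ} × {0, 1, 2} = {(γ,0), (γ,1), (γ,2)}
  {β, γ} × {0, 1} = {(β,0), (β,1), (γ,0), (γ,1)}
  {β, γ} × {0, 2} = {(β,0), (β,2), (γ,0), (γ,2)}
  {β, γ} × {1, 2} = {(β,1), (β,2), (γ,1), (γ,2)}
  {β, γ} × {0, 1, 2} = {(β,0), (β,1), (β,2), (γ,0), (γ,1), (γ,2)}
These 22 distinct sets form the basis B.
Close under arbitrary unions to get τ_{X×Y}; counting gives |τ_{X×Y}| = 64.


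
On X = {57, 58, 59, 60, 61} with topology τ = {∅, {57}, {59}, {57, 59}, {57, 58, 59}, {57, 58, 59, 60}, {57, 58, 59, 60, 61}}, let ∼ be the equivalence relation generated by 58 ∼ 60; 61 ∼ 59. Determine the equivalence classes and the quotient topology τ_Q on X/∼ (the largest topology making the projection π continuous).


X/∼ = {[57], [58=60], [59=61]}; |τ_Q| = 3.

Equivalence classes: [57], [58=60], [59=61].
Quotient map π: X → X/∼ sends 57 ↦ [57], 58 ↦ [58=60], 59 ↦ [59=61], 60 ↦ [58=60], 61 ↦ [59=61].
For each subset V ⊆ X/∼, compute π^{-1}(V) ⊆ X and check whether π^{-1}(V) ∈ τ. V is open in τ_Q iff π^{-1}(V) ∈ τ.
  V = {}: π^{-1}(V) = ∅ ∈ τ ✓.
  V = {[57]}: π^{-1}(V) = {57} ∈ τ ✓.
  V = {[58=60]}: π^{-1}(V) = {58, 60} ∉ τ ✗.
  V = {[57], [58=60]}: π^{-1}(V) = {57, 58, 60} ∉ τ ✗.
  V = {[59=61]}: π^{-1}(V) = {59, 61} ∉ τ ✗.
  V = {[57], [59=61]}: π^{-1}(V) = {57, 59, 61} ∉ τ ✗.
  V = {[58=60], [59=61]}: π^{-1}(V) = {58, 59, 60, 61} ∉ τ ✗.
  V = {[57], [58=60], [59=61]}: π^{-1}(V) = {57, 58, 59, 60, 61} ∈ τ ✓.
Open sets in the quotient: τ_Q = {{}, {[57]}, {[57], [58=60], [59=61]}} (3 elements).
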